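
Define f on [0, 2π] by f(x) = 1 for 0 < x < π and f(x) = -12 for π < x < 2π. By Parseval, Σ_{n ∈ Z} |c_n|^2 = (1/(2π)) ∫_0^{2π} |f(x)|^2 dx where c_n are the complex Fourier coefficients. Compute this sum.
Σ |c_n|^2 = 145/2

Parseval equates the L^2 energy of f (normalised by 1/(2π)) with the ℓ^2 sum of its Fourier coefficients: (1/(2π)) ∫_0^{2π} |f|^2 = Σ |c_n|^2.
Compute the left side: (1/(2π)) [∫_0^π 1^2 dx + ∫_π^{2π} (-12)^2 dx] = (1/(2π)) · (1π + 144π) = (1 + 144)/2 = 145/2.
So Σ_{n ∈ Z} |c_n|^2 = 145/2.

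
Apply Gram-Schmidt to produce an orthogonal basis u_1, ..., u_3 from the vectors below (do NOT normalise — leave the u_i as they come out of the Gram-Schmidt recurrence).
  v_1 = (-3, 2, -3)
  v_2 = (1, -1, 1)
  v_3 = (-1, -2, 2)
Orthogonal basis:
  u_1 = (-3, 2, -3)
  u_2 = (-1/11, -3/11, -1/11)
  u_3 = (-3/2, 0, 3/2)

Apply the Gram-Schmidt recurrence
  u_1 = v_1
  u_i = v_i − Σ_{j<i} ((v_i · u_j) / (u_j · u_j)) · u_j.

Step by step this gives:
  u_1 = (-3, 2, -3)
  u_2 = (-1/11, -3/11, -1/11)
  u_3 = (-3/2, 0, 3/2)

Orthogonality check:
  u_2 · u_1 = 0 (should be 0)
  u_3 · u_1 = 0 (should be 0)
  u_3 · u_2 = 0 (should be 0)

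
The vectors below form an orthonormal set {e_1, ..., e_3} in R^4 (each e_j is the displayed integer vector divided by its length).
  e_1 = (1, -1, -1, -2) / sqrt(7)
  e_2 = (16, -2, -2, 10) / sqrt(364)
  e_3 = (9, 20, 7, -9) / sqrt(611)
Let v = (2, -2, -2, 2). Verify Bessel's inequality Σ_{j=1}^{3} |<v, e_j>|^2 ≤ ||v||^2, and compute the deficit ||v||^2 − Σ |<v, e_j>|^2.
Σ |<v, e_j>|^2 = 716/47; ||v||^2 = 16; deficit = 36/47

Write each e_j = u_j / sqrt(<u_j, u_j>) where u_j is the displayed integer vector. Then <v, e_j> = <v, u_j> / sqrt(<u_j, u_j>), so |<v, e_j>|^2 = <v, u_j>^2 / <u_j, u_j>.
Coefficients: <v, e_1> = 2/sqrt(7), <v, e_2> = 60/sqrt(364), <v, e_3> = -54/sqrt(611).
Square and sum: Σ |<v, e_j>|^2 = 716/47.
Compute ||v||^2 = v·v = 16.
Deficit = 16 − 716/47 = 36/47 ≥ 0, confirming Bessel's inequality. (The deficit equals ||v − Σ <v,e_j> e_j||^2, the squared distance from v to span{e_j}.)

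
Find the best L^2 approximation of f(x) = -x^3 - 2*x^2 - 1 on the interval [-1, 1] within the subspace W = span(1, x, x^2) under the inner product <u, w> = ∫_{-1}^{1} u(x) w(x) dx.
g(x) = -2*x^2 - 3*x/5 - 1

The best approximation g ∈ W is the orthogonal projection of f onto W. Writing g = a_0 + a_1 x + a_2 x^2, the coefficients solve the normal equations G · a = b where
  G_{ij} = <φ_i, φ_j> and b_i = <f, φ_i>, with φ_0 = 1, φ_1 = x, φ_2 = x^2.
G =
  [2, 0, 2/3]
  [0, 2/3, 0]
  [2/3, 0, 2/5],
b = (-10/3, -2/5, -22/15).
Solving gives a_0 = -1, a_1 = -3/5, a_2 = -2, so
  g(x) = -2*x^2 - 3*x/5 - 1.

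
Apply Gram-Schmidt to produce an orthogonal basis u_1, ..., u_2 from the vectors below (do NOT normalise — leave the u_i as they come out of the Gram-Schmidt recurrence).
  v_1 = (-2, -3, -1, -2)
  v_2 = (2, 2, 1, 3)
Orthogonal basis:
  u_1 = (-2, -3, -1, -2)
  u_2 = (1/9, -5/6, 1/18, 10/9)

Apply the Gram-Schmidt recurrence
  u_1 = v_1
  u_i = v_i − Σ_{j<i} ((v_i · u_j) / (u_j · u_j)) · u_j.

Step by step this gives:
  u_1 = (-2, -3, -1, -2)
  u_2 = (1/9, -5/6, 1/18, 10/9)

Orthogonality check:
  u_2 · u_1 = 0 (should be 0)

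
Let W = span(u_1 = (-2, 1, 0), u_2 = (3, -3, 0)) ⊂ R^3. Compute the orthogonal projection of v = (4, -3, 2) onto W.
proj_W(v) = (4, -3, 0)

Set up U = [u_1 | ... | u_2] ∈ R^(3×2). The projector onto W = col(U) is P = U (U^T U)^(-1) U^T.
Compute U^T U =
  [5, -9]
  [-9, 18],
and U^T v = (-11, 21).
Solve U^T U · c = U^T v for the coefficients: c = (-1, 2/3). The projection is proj_W(v) = U c.
Check: (v - proj_W(v)) · u_1 = 0  (should be 0).
Check: (v - proj_W(v)) · u_2 = 0  (should be 0).
Result: proj_W(v) = (4, -3, 0).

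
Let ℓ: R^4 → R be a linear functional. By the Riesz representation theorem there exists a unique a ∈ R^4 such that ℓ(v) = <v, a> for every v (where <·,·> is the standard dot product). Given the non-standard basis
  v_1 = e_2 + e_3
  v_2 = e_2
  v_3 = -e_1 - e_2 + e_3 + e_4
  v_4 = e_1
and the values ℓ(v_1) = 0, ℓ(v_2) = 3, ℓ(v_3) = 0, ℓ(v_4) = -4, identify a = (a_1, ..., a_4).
a = (-4, 3, -3, 2)

Write a = (a_1, ..., a_4) in the standard basis. For each basis vector v_i, ℓ(v_i) = <v_i, a> is a linear equation in the a_j's. Collect the n equations into a matrix system V a = ℓ, where row i of V is v_i (expressed in the standard basis). Since V is invertible (lower-triangular with 1s on the diagonal, up to permutation), solve by back-substitution:
  V =
[[0, 1, 1, 0],
 [0, 1, 0, 0],
 [-1, -1, 1, 1],
 [1, 0, 0, 0]]
  V a = (0, 3, 0, -4)
Solving gives a = (-4, 3, -3, 2).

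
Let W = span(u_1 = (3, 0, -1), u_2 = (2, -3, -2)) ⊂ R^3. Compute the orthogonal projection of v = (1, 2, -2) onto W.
proj_W(v) = (175/106, 60/53, -5/106)

Set up U = [u_1 | ... | u_2] ∈ R^(3×2). The projector onto W = col(U) is P = U (U^T U)^(-1) U^T.
Compute U^T U =
  [10, 8]
  [8, 17],
and U^T v = (5, 0).
Solve U^T U · c = U^T v for the coefficients: c = (85/106, -20/53). The projection is proj_W(v) = U c.
Check: (v - proj_W(v)) · u_1 = 0  (should be 0).
Check: (v - proj_W(v)) · u_2 = 0  (should be 0).
Result: proj_W(v) = (175/106, 60/53, -5/106).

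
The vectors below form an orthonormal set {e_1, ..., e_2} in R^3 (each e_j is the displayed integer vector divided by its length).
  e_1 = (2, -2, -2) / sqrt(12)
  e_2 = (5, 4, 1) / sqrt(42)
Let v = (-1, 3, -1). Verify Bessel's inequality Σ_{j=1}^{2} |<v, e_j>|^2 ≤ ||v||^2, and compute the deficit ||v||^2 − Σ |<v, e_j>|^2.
Σ |<v, e_j>|^2 = 27/7; ||v||^2 = 11; deficit = 50/7

Write each e_j = u_j / sqrt(<u_j, u_j>) where u_j is the displayed integer vector. Then <v, e_j> = <v, u_j> / sqrt(<u_j, u_j>), so |<v, e_j>|^2 = <v, u_j>^2 / <u_j, u_j>.
Coefficients: <v, e_1> = -6/sqrt(12), <v, e_2> = 6/sqrt(42).
Square and sum: Σ |<v, e_j>|^2 = 27/7.
Compute ||v||^2 = v·v = 11.
Deficit = 11 − 27/7 = 50/7 ≥ 0, confirming Bessel's inequality. (The deficit equals ||v − Σ <v,e_j> e_j||^2, the squared distance from v to span{e_j}.)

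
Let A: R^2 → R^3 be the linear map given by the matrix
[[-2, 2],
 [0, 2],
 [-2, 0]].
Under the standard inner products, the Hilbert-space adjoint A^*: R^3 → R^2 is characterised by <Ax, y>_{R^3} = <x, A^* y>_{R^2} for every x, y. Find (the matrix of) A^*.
A^* = A^T =
[[-2, 0, -2],
 [2, 2, 0]]

For real matrices with standard dot products, the defining identity <Ax, y> = <x, A^* y> gives (Ax)^T y = x^T (A^*) y, i.e. x^T A^T y = x^T (A^*) y. Since this holds for all x, y, we must have A^* = A^T. Therefore
A^* =
[[-2, 0, -2],
 [2, 2, 0]].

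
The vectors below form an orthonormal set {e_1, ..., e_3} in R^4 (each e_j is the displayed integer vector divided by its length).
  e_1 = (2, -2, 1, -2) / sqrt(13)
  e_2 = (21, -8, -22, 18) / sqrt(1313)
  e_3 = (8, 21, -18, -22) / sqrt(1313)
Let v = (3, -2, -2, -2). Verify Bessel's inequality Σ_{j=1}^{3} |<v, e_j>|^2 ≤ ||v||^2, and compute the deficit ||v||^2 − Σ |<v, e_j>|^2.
Σ |<v, e_j>|^2 = 257/13; ||v||^2 = 21; deficit = 16/13

Write each e_j = u_j / sqrt(<u_j, u_j>) where u_j is the displayed integer vector. Then <v, e_j> = <v, u_j> / sqrt(<u_j, u_j>), so |<v, e_j>|^2 = <v, u_j>^2 / <u_j, u_j>.
Coefficients: <v, e_1> = 12/sqrt(13), <v, e_2> = 87/sqrt(1313), <v, e_3> = 62/sqrt(1313).
Square and sum: Σ |<v, e_j>|^2 = 257/13.
Compute ||v||^2 = v·v = 21.
Deficit = 21 − 257/13 = 16/13 ≥ 0, confirming Bessel's inequality. (The deficit equals ||v − Σ <v,e_j> e_j||^2, the squared distance from v to span{e_j}.)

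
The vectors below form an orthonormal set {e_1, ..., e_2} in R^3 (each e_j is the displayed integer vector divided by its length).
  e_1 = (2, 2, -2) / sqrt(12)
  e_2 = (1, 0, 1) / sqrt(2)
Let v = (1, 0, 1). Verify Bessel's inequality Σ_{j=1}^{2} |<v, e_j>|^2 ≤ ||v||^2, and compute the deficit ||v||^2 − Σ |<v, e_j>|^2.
Σ |<v, e_j>|^2 = 2; ||v||^2 = 2; deficit = 0

Write each e_j = u_j / sqrt(<u_j, u_j>) where u_j is the displayed integer vector. Then <v, e_j> = <v, u_j> / sqrt(<u_j, u_j>), so |<v, e_j>|^2 = <v, u_j>^2 / <u_j, u_j>.
Coefficients: <v, e_1> = 0/sqrt(12), <v, e_2> = 2/sqrt(2).
Square and sum: Σ |<v, e_j>|^2 = 2.
Compute ||v||^2 = v·v = 2.
Deficit = 2 − 2 = 0 ≥ 0, confirming Bessel's inequality. (The deficit equals ||v − Σ <v,e_j> e_j||^2, the squared distance from v to span{e_j}.)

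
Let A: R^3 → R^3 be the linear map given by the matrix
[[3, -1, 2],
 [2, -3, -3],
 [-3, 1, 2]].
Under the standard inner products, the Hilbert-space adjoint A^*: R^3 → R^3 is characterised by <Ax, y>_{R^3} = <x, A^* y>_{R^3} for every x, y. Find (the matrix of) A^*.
A^* = A^T =
[[3, 2, -3],
 [-1, -3, 1],
 [2, -3, 2]]

For real matrices with standard dot products, the defining identity <Ax, y> = <x, A^* y> gives (Ax)^T y = x^T (A^*) y, i.e. x^T A^T y = x^T (A^*) y. Since this holds for all x, y, we must have A^* = A^T. Therefore
A^* =
[[3, 2, -3],
 [-1, -3, 1],
 [2, -3, 2]].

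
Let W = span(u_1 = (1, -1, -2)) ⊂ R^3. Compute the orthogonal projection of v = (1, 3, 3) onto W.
proj_W(v) = (-4/3, 4/3, 8/3)

Set up U = [u_1 | ... | u_1] ∈ R^(3×1). The projector onto W = col(U) is P = U (U^T U)^(-1) U^T.
Compute U^T U =
  [6],
and U^T v = (-8).
Solve U^T U · c = U^T v for the coefficients: c = (-4/3). The projection is proj_W(v) = U c.
Check: (v - proj_W(v)) · u_1 = 0  (should be 0).
Result: proj_W(v) = (-4/3, 4/3, 8/3).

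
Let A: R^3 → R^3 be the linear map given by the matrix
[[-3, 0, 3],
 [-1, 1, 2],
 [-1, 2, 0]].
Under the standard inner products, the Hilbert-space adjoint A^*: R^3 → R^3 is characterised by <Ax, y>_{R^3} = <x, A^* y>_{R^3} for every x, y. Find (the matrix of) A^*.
A^* = A^T =
[[-3, -1, -1],
 [0, 1, 2],
 [3, 2, 0]]

For real matrices with standard dot products, the defining identity <Ax, y> = <x, A^* y> gives (Ax)^T y = x^T (A^*) y, i.e. x^T A^T y = x^T (A^*) y. Since this holds for all x, y, we must have A^* = A^T. Therefore
A^* =
[[-3, -1, -1],
 [0, 1, 2],
 [3, 2, 0]].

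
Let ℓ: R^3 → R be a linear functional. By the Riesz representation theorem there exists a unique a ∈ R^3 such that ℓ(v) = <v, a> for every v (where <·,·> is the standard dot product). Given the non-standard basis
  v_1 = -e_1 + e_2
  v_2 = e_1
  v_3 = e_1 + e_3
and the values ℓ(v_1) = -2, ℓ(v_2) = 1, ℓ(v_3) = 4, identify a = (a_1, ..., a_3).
a = (1, -1, 3)

Write a = (a_1, ..., a_3) in the standard basis. For each basis vector v_i, ℓ(v_i) = <v_i, a> is a linear equation in the a_j's. Collect the n equations into a matrix system V a = ℓ, where row i of V is v_i (expressed in the standard basis). Since V is invertible (lower-triangular with 1s on the diagonal, up to permutation), solve by back-substitution:
  V =
[[-1, 1, 0],
 [1, 0, 0],
 [1, 0, 1]]
  V a = (-2, 1, 4)
Solving gives a = (1, -1, 3).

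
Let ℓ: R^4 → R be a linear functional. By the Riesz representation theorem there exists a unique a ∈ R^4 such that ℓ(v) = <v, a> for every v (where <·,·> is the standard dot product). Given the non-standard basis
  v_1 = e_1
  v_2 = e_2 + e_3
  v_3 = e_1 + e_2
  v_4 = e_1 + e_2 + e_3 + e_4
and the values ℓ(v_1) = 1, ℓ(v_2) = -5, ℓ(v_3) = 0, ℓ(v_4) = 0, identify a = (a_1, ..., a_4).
a = (1, -1, -4, 4)

Write a = (a_1, ..., a_4) in the standard basis. For each basis vector v_i, ℓ(v_i) = <v_i, a> is a linear equation in the a_j's. Collect the n equations into a matrix system V a = ℓ, where row i of V is v_i (expressed in the standard basis). Since V is invertible (lower-triangular with 1s on the diagonal, up to permutation), solve by back-substitution:
  V =
[[1, 0, 0, 0],
 [0, 1, 1, 0],
 [1, 1, 0, 0],
 [1, 1, 1, 1]]
  V a = (1, -5, 0, 0)
Solving gives a = (1, -1, -4, 4).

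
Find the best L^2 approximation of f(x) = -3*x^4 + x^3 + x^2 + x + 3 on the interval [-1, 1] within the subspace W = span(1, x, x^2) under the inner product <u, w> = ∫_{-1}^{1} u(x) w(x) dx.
g(x) = -11*x^2/7 + 8*x/5 + 114/35

The best approximation g ∈ W is the orthogonal projection of f onto W. Writing g = a_0 + a_1 x + a_2 x^2, the coefficients solve the normal equations G · a = b where
  G_{ij} = <φ_i, φ_j> and b_i = <f, φ_i>, with φ_0 = 1, φ_1 = x, φ_2 = x^2.
G =
  [2, 0, 2/3]
  [0, 2/3, 0]
  [2/3, 0, 2/5],
b = (82/15, 16/15, 54/35).
Solving gives a_0 = 114/35, a_1 = 8/5, a_2 = -11/7, so
  g(x) = -11*x^2/7 + 8*x/5 + 114/35.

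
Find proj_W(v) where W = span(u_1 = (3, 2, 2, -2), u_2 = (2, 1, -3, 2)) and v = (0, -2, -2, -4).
proj_W(v) = (-96/187, -50/187, 118/187, -76/187)

Set up U = [u_1 | ... | u_2] ∈ R^(4×2). The projector onto W = col(U) is P = U (U^T U)^(-1) U^T.
Compute U^T U =
  [21, -2]
  [-2, 18],
and U^T v = (0, -4).
Solve U^T U · c = U^T v for the coefficients: c = (-4/187, -42/187). The projection is proj_W(v) = U c.
Check: (v - proj_W(v)) · u_1 = 0  (should be 0).
Check: (v - proj_W(v)) · u_2 = 0  (should be 0).
Result: proj_W(v) = (-96/187, -50/187, 118/187, -76/187).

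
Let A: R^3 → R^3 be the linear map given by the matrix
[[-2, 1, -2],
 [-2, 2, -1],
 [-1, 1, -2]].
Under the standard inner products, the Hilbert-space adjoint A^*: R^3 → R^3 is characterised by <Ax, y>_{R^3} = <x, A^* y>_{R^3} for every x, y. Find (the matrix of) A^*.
A^* = A^T =
[[-2, -2, -1],
 [1, 2, 1],
 [-2, -1, -2]]

For real matrices with standard dot products, the defining identity <Ax, y> = <x, A^* y> gives (Ax)^T y = x^T (A^*) y, i.e. x^T A^T y = x^T (A^*) y. Since this holds for all x, y, we must have A^* = A^T. Therefore
A^* =
[[-2, -2, -1],
 [1, 2, 1],
 [-2, -1, -2]].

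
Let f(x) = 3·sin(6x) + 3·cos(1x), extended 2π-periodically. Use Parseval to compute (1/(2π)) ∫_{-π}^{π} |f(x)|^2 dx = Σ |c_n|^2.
Σ |c_n|^2 = 9

Expand |f|^2 and use orthogonality of {sin(nx), cos(mx)} on [-π, π]:
  ∫_{-π}^{π} sin(nx)^2 dx = π, ∫ cos(mx)^2 dx = π, and cross terms integrate to 0.
So ∫_{-π}^{π} f(x)^2 dx = 3^2 · π + 3^2 · π = (9 + 9)π.
Divide by 2π: (9 + 9)/2 = 9.
By Parseval, this equals Σ |c_n|^2.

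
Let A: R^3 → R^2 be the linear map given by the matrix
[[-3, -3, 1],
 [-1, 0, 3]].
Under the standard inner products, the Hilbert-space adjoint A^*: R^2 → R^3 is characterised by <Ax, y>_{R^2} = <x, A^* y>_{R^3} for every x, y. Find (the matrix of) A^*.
A^* = A^T =
[[-3, -1],
 [-3, 0],
 [1, 3]]

For real matrices with standard dot products, the defining identity <Ax, y> = <x, A^* y> gives (Ax)^T y = x^T (A^*) y, i.e. x^T A^T y = x^T (A^*) y. Since this holds for all x, y, we must have A^* = A^T. Therefore
A^* =
[[-3, -1],
 [-3, 0],
 [1, 3]].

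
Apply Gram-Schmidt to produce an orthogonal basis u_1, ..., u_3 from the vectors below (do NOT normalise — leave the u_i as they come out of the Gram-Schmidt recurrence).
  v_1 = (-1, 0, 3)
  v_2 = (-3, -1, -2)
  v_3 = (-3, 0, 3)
Orthogonal basis:
  u_1 = (-1, 0, 3)
  u_2 = (-33/10, -1, -11/10)
  u_3 = (-18/131, 66/131, -6/131)

Apply the Gram-Schmidt recurrence
  u_1 = v_1
  u_i = v_i − Σ_{j<i} ((v_i · u_j) / (u_j · u_j)) · u_j.

Step by step this gives:
  u_1 = (-1, 0, 3)
  u_2 = (-33/10, -1, -11/10)
  u_3 = (-18/131, 66/131, -6/131)

Orthogonality check:
  u_2 · u_1 = 0 (should be 0)
  u_3 · u_1 = 0 (should be 0)
  u_3 · u_2 = 0 (should be 0)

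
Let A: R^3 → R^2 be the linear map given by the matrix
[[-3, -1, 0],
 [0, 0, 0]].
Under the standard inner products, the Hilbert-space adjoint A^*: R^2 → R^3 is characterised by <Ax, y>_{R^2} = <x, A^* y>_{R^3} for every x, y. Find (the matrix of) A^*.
A^* = A^T =
[[-3, 0],
 [-1, 0],
 [0, 0]]

For real matrices with standard dot products, the defining identity <Ax, y> = <x, A^* y> gives (Ax)^T y = x^T (A^*) y, i.e. x^T A^T y = x^T (A^*) y. Since this holds for all x, y, we must have A^* = A^T. Therefore
A^* =
[[-3, 0],
 [-1, 0],
 [0, 0]].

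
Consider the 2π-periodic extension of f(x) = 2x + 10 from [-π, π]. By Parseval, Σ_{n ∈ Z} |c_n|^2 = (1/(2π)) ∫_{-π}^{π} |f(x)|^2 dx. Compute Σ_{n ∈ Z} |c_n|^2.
Σ |c_n|^2 = 4π^2/3 + 100

Expand and integrate term by term over [-π, π]:
  ∫ (2x)^2 dx = 4·(2π^3/3); ∫ 2·2·(10)·x dx = 0 (odd integrand); ∫ 10^2 dx = 100·2π.
So (1/(2π)) ∫_{-π}^{π} (2x + 10)^2 dx = 4π^2/3 + 100 = 4π^2/3 + 100.
Parseval ⇒ Σ |c_n|^2 = 4π^2/3 + 100.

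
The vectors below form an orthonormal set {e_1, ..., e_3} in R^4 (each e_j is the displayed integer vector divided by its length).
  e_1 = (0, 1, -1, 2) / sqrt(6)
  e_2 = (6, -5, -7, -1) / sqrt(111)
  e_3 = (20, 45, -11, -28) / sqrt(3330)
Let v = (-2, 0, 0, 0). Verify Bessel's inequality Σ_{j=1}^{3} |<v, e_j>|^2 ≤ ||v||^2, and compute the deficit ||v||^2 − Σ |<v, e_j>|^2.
Σ |<v, e_j>|^2 = 16/9; ||v||^2 = 4; deficit = 20/9

Write each e_j = u_j / sqrt(<u_j, u_j>) where u_j is the displayed integer vector. Then <v, e_j> = <v, u_j> / sqrt(<u_j, u_j>), so |<v, e_j>|^2 = <v, u_j>^2 / <u_j, u_j>.
Coefficients: <v, e_1> = 0/sqrt(6), <v, e_2> = -12/sqrt(111), <v, e_3> = -40/sqrt(3330).
Square and sum: Σ |<v, e_j>|^2 = 16/9.
Compute ||v||^2 = v·v = 4.
Deficit = 4 − 16/9 = 20/9 ≥ 0, confirming Bessel's inequality. (The deficit equals ||v − Σ <v,e_j> e_j||^2, the squared distance from v to span{e_j}.)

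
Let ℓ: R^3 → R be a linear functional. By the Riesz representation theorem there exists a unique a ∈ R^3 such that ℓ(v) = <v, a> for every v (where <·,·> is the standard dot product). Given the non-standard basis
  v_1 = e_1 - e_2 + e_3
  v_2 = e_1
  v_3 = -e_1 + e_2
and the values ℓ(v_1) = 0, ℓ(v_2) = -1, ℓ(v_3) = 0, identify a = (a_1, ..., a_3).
a = (-1, -1, 0)

Write a = (a_1, ..., a_3) in the standard basis. For each basis vector v_i, ℓ(v_i) = <v_i, a> is a linear equation in the a_j's. Collect the n equations into a matrix system V a = ℓ, where row i of V is v_i (expressed in the standard basis). Since V is invertible (lower-triangular with 1s on the diagonal, up to permutation), solve by back-substitution:
  V =
[[1, -1, 1],
 [1, 0, 0],
 [-1, 1, 0]]
  V a = (0, -1, 0)
Solving gives a = (-1, -1, 0).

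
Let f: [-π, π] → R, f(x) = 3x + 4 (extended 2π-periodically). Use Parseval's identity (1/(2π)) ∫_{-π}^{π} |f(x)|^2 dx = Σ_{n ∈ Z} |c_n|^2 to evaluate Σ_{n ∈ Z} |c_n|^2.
Σ |c_n|^2 = 3π^2 + 16

Expand and integrate term by term over [-π, π]:
  ∫ (3x)^2 dx = 9·(2π^3/3); ∫ 2·3·(4)·x dx = 0 (odd integrand); ∫ 4^2 dx = 16·2π.
So (1/(2π)) ∫_{-π}^{π} (3x + 4)^2 dx = 9π^2/3 + 16 = 3π^2 + 16.
Parseval ⇒ Σ |c_n|^2 = 3π^2 + 16.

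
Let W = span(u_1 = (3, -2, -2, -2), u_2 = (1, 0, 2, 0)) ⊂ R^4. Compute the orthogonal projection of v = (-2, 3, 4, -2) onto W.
proj_W(v) = (-14/13, 37/26, 46/13, 37/26)

Set up U = [u_1 | ... | u_2] ∈ R^(4×2). The projector onto W = col(U) is P = U (U^T U)^(-1) U^T.
Compute U^T U =
  [21, -1]
  [-1, 5],
and U^T v = (-16, 6).
Solve U^T U · c = U^T v for the coefficients: c = (-37/52, 55/52). The projection is proj_W(v) = U c.
Check: (v - proj_W(v)) · u_1 = 0  (should be 0).
Check: (v - proj_W(v)) · u_2 = 0  (should be 0).
Result: proj_W(v) = (-14/13, 37/26, 46/13, 37/26).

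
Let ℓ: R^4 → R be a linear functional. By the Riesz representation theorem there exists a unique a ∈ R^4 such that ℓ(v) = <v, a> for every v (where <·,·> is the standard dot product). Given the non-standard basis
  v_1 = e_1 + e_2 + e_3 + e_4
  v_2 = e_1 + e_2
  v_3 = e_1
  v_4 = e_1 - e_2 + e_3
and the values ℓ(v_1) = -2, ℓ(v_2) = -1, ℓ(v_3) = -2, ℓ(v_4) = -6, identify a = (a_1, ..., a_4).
a = (-2, 1, -3, 2)

Write a = (a_1, ..., a_4) in the standard basis. For each basis vector v_i, ℓ(v_i) = <v_i, a> is a linear equation in the a_j's. Collect the n equations into a matrix system V a = ℓ, where row i of V is v_i (expressed in the standard basis). Since V is invertible (lower-triangular with 1s on the diagonal, up to permutation), solve by back-substitution:
  V =
[[1, 1, 1, 1],
 [1, 1, 0, 0],
 [1, 0, 0, 0],
 [1, -1, 1, 0]]
  V a = (-2, -1, -2, -6)
Solving gives a = (-2, 1, -3, 2).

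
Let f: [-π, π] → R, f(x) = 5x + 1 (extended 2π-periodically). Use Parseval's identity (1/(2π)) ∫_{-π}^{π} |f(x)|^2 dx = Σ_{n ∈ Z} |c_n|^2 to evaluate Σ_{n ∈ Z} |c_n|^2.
Σ |c_n|^2 = 25π^2/3 + 1

Expand and integrate term by term over [-π, π]:
  ∫ (5x)^2 dx = 25·(2π^3/3); ∫ 2·5·(1)·x dx = 0 (odd integrand); ∫ 1^2 dx = 1·2π.
So (1/(2π)) ∫_{-π}^{π} (5x + 1)^2 dx = 25π^2/3 + 1 = 25π^2/3 + 1.
Parseval ⇒ Σ |c_n|^2 = 25π^2/3 + 1.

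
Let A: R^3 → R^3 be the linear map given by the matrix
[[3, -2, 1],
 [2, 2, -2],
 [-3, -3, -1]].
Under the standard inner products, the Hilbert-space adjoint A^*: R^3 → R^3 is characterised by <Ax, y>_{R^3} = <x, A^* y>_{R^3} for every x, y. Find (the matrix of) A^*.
A^* = A^T =
[[3, 2, -3],
 [-2, 2, -3],
 [1, -2, -1]]

For real matrices with standard dot products, the defining identity <Ax, y> = <x, A^* y> gives (Ax)^T y = x^T (A^*) y, i.e. x^T A^T y = x^T (A^*) y. Since this holds for all x, y, we must have A^* = A^T. Therefore
A^* =
[[3, 2, -3],
 [-2, 2, -3],
 [1, -2, -1]].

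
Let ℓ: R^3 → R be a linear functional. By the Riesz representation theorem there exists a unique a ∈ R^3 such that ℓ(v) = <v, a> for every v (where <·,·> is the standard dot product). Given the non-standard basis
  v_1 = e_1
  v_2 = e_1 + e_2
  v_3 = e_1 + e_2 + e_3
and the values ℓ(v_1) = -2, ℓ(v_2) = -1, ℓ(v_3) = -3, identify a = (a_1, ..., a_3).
a = (-2, 1, -2)

Write a = (a_1, ..., a_3) in the standard basis. For each basis vector v_i, ℓ(v_i) = <v_i, a> is a linear equation in the a_j's. Collect the n equations into a matrix system V a = ℓ, where row i of V is v_i (expressed in the standard basis). Since V is invertible (lower-triangular with 1s on the diagonal, up to permutation), solve by back-substitution:
  V =
[[1, 0, 0],
 [1, 1, 0],
 [1, 1, 1]]
  V a = (-2, -1, -3)
Solving gives a = (-2, 1, -2).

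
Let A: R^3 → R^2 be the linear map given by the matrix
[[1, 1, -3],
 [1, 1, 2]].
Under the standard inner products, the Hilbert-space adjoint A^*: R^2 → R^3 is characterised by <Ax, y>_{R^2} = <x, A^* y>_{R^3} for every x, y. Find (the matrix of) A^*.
A^* = A^T =
[[1, 1],
 [1, 1],
 [-3, 2]]

For real matrices with standard dot products, the defining identity <Ax, y> = <x, A^* y> gives (Ax)^T y = x^T (A^*) y, i.e. x^T A^T y = x^T (A^*) y. Since this holds for all x, y, we must have A^* = A^T. Therefore
A^* =
[[1, 1],
 [1, 1],
 [-3, 2]].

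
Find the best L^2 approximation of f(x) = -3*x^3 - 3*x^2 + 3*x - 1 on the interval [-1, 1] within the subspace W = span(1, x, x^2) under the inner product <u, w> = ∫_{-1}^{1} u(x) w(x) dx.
g(x) = -3*x^2 + 6*x/5 - 1

The best approximation g ∈ W is the orthogonal projection of f onto W. Writing g = a_0 + a_1 x + a_2 x^2, the coefficients solve the normal equations G · a = b where
  G_{ij} = <φ_i, φ_j> and b_i = <f, φ_i>, with φ_0 = 1, φ_1 = x, φ_2 = x^2.
G =
  [2, 0, 2/3]
  [0, 2/3, 0]
  [2/3, 0, 2/5],
b = (-4, 4/5, -28/15).
Solving gives a_0 = -1, a_1 = 6/5, a_2 = -3, so
  g(x) = -3*x^2 + 6*x/5 - 1.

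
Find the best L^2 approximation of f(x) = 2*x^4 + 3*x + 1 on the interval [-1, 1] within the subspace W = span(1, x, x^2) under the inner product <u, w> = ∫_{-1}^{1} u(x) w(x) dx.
g(x) = 12*x^2/7 + 3*x + 29/35

The best approximation g ∈ W is the orthogonal projection of f onto W. Writing g = a_0 + a_1 x + a_2 x^2, the coefficients solve the normal equations G · a = b where
  G_{ij} = <φ_i, φ_j> and b_i = <f, φ_i>, with φ_0 = 1, φ_1 = x, φ_2 = x^2.
G =
  [2, 0, 2/3]
  [0, 2/3, 0]
  [2/3, 0, 2/5],
b = (14/5, 2, 26/21).
Solving gives a_0 = 29/35, a_1 = 3, a_2 = 12/7, so
  g(x) = 12*x^2/7 + 3*x + 29/35.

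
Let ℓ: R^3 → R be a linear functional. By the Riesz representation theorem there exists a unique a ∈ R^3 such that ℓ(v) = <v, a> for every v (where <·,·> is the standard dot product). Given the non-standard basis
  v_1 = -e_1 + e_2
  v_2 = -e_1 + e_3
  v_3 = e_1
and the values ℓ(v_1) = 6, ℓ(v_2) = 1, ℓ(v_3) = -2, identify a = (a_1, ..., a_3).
a = (-2, 4, -1)

Write a = (a_1, ..., a_3) in the standard basis. For each basis vector v_i, ℓ(v_i) = <v_i, a> is a linear equation in the a_j's. Collect the n equations into a matrix system V a = ℓ, where row i of V is v_i (expressed in the standard basis). Since V is invertible (lower-triangular with 1s on the diagonal, up to permutation), solve by back-substitution:
  V =
[[-1, 1, 0],
 [-1, 0, 1],
 [1, 0, 0]]
  V a = (6, 1, -2)
Solving gives a = (-2, 4, -1).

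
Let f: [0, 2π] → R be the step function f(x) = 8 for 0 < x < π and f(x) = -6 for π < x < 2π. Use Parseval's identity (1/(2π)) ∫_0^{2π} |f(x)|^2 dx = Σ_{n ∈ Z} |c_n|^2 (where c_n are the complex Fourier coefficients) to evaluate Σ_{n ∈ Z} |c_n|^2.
Σ |c_n|^2 = 50

Parseval equates the L^2 energy of f (normalised by 1/(2π)) with the ℓ^2 sum of its Fourier coefficients: (1/(2π)) ∫_0^{2π} |f|^2 = Σ |c_n|^2.
Compute the left side: (1/(2π)) [∫_0^π 8^2 dx + ∫_π^{2π} (-6)^2 dx] = (1/(2π)) · (64π + 36π) = (64 + 36)/2 = 50.
So Σ_{n ∈ Z} |c_n|^2 = 50.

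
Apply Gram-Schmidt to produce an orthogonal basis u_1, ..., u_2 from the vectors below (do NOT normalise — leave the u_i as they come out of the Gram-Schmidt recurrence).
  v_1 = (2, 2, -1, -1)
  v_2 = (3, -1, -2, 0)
Orthogonal basis:
  u_1 = (2, 2, -1, -1)
  u_2 = (9/5, -11/5, -7/5, 3/5)

Apply the Gram-Schmidt recurrence
  u_1 = v_1
  u_i = v_i − Σ_{j<i} ((v_i · u_j) / (u_j · u_j)) · u_j.

Step by step this gives:
  u_1 = (2, 2, -1, -1)
  u_2 = (9/5, -11/5, -7/5, 3/5)

Orthogonality check:
  u_2 · u_1 = 0 (should be 0)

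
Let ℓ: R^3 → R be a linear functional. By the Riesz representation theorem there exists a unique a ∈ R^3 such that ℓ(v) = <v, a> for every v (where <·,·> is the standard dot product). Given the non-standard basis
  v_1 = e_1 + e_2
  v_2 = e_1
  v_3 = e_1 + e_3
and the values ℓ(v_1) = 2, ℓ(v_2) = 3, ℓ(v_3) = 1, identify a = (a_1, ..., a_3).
a = (3, -1, -2)

Write a = (a_1, ..., a_3) in the standard basis. For each basis vector v_i, ℓ(v_i) = <v_i, a> is a linear equation in the a_j's. Collect the n equations into a matrix system V a = ℓ, where row i of V is v_i (expressed in the standard basis). Since V is invertible (lower-triangular with 1s on the diagonal, up to permutation), solve by back-substitution:
  V =
[[1, 1, 0],
 [1, 0, 0],
 [1, 0, 1]]
  V a = (2, 3, 1)
Solving gives a = (3, -1, -2).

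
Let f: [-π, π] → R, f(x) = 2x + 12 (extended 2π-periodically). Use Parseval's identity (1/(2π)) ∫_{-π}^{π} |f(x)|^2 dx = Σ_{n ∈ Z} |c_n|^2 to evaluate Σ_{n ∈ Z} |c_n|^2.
Σ |c_n|^2 = 4π^2/3 + 144

Expand and integrate term by term over [-π, π]:
  ∫ (2x)^2 dx = 4·(2π^3/3); ∫ 2·2·(12)·x dx = 0 (odd integrand); ∫ 12^2 dx = 144·2π.
So (1/(2π)) ∫_{-π}^{π} (2x + 12)^2 dx = 4π^2/3 + 144 = 4π^2/3 + 144.
Parseval ⇒ Σ |c_n|^2 = 4π^2/3 + 144.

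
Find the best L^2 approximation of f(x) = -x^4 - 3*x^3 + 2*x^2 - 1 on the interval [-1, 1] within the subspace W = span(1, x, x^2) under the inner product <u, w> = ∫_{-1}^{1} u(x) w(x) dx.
g(x) = 8*x^2/7 - 9*x/5 - 32/35

The best approximation g ∈ W is the orthogonal projection of f onto W. Writing g = a_0 + a_1 x + a_2 x^2, the coefficients solve the normal equations G · a = b where
  G_{ij} = <φ_i, φ_j> and b_i = <f, φ_i>, with φ_0 = 1, φ_1 = x, φ_2 = x^2.
G =
  [2, 0, 2/3]
  [0, 2/3, 0]
  [2/3, 0, 2/5],
b = (-16/15, -6/5, -16/105).
Solving gives a_0 = -32/35, a_1 = -9/5, a_2 = 8/7, so
  g(x) = 8*x^2/7 - 9*x/5 - 32/35.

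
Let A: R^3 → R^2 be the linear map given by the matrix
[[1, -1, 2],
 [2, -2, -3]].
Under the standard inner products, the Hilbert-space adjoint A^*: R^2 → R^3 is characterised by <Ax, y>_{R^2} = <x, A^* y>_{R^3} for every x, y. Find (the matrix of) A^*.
A^* = A^T =
[[1, 2],
 [-1, -2],
 [2, -3]]

For real matrices with standard dot products, the defining identity <Ax, y> = <x, A^* y> gives (Ax)^T y = x^T (A^*) y, i.e. x^T A^T y = x^T (A^*) y. Since this holds for all x, y, we must have A^* = A^T. Therefore
A^* =
[[1, 2],
 [-1, -2],
 [2, -3]].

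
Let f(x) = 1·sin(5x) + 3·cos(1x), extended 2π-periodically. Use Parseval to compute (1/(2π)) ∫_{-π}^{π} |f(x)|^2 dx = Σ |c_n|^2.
Σ |c_n|^2 = 5

Expand |f|^2 and use orthogonality of {sin(nx), cos(mx)} on [-π, π]:
  ∫_{-π}^{π} sin(nx)^2 dx = π, ∫ cos(mx)^2 dx = π, and cross terms integrate to 0.
So ∫_{-π}^{π} f(x)^2 dx = 1^2 · π + 3^2 · π = (1 + 9)π.
Divide by 2π: (1 + 9)/2 = 5.
By Parseval, this equals Σ |c_n|^2.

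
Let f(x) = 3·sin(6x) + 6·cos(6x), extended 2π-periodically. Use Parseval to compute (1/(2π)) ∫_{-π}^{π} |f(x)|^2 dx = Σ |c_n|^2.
Σ |c_n|^2 = 45/2

Expand |f|^2 and use orthogonality of {sin(nx), cos(mx)} on [-π, π]:
  ∫_{-π}^{π} sin(nx)^2 dx = π, ∫ cos(mx)^2 dx = π, and cross terms integrate to 0.
So ∫_{-π}^{π} f(x)^2 dx = 3^2 · π + 6^2 · π = (9 + 36)π.
Divide by 2π: (9 + 36)/2 = 45/2.
By Parseval, this equals Σ |c_n|^2.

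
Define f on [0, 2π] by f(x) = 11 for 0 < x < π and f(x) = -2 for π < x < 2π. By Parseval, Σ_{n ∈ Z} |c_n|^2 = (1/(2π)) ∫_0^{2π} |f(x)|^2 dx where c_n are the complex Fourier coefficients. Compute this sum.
Σ |c_n|^2 = 125/2

Parseval equates the L^2 energy of f (normalised by 1/(2π)) with the ℓ^2 sum of its Fourier coefficients: (1/(2π)) ∫_0^{2π} |f|^2 = Σ |c_n|^2.
Compute the left side: (1/(2π)) [∫_0^π 11^2 dx + ∫_π^{2π} (-2)^2 dx] = (1/(2π)) · (121π + 4π) = (121 + 4)/2 = 125/2.
So Σ_{n ∈ Z} |c_n|^2 = 125/2.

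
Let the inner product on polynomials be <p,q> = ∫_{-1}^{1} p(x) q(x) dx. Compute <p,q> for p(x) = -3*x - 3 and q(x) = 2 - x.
<p,q> = -10

Expand the product: p(x)·q(x) = 3*x^2 - 3*x - 6.
∫_{-1}^{1} of each monomial x^k gives [2/(k+1) if k even, 0 if k odd]. Integrating term-by-term (or equivalently evaluating the antiderivative F(x) = x^3 - 3*x^2/2 - 6*x at the endpoints):
  F(1) − F(−1) = -13/2 − (7/2) = -10.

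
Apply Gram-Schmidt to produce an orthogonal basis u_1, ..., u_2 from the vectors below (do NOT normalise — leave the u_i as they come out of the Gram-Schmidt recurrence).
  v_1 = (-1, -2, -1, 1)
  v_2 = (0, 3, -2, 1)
Orthogonal basis:
  u_1 = (-1, -2, -1, 1)
  u_2 = (-3/7, 15/7, -17/7, 10/7)

Apply the Gram-Schmidt recurrence
  u_1 = v_1
  u_i = v_i − Σ_{j<i} ((v_i · u_j) / (u_j · u_j)) · u_j.

Step by step this gives:
  u_1 = (-1, -2, -1, 1)
  u_2 = (-3/7, 15/7, -17/7, 10/7)

Orthogonality check:
  u_2 · u_1 = 0 (should be 0)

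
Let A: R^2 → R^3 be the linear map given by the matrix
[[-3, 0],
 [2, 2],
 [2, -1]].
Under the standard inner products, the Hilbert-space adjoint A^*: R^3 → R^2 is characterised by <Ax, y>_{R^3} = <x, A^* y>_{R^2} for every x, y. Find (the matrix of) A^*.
A^* = A^T =
[[-3, 2, 2],
 [0, 2, -1]]

For real matrices with standard dot products, the defining identity <Ax, y> = <x, A^* y> gives (Ax)^T y = x^T (A^*) y, i.e. x^T A^T y = x^T (A^*) y. Since this holds for all x, y, we must have A^* = A^T. Therefore
A^* =
[[-3, 2, 2],
 [0, 2, -1]].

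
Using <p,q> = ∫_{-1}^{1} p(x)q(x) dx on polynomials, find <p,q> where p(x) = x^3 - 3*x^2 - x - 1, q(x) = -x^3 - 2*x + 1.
<p,q> = -352/105

Expand the product: p(x)·q(x) = -x^6 + 3*x^5 - x^4 + 8*x^3 - x^2 + x - 1.
∫_{-1}^{1} of each monomial x^k gives [2/(k+1) if k even, 0 if k odd]. Integrating term-by-term (or equivalently evaluating the antiderivative F(x) = -x^7/7 + x^6/2 - x^5/5 + 2*x^4 - x^3/3 + x^2/2 - x at the endpoints):
  F(1) − F(−1) = 139/105 − (491/105) = -352/105.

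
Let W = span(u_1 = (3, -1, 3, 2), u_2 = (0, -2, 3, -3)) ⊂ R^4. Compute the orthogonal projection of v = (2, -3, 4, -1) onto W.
proj_W(v) = (939/481, -1089/481, 2103/481, -538/481)

Set up U = [u_1 | ... | u_2] ∈ R^(4×2). The projector onto W = col(U) is P = U (U^T U)^(-1) U^T.
Compute U^T U =
  [23, 5]
  [5, 22],
and U^T v = (19, 21).
Solve U^T U · c = U^T v for the coefficients: c = (313/481, 388/481). The projection is proj_W(v) = U c.
Check: (v - proj_W(v)) · u_1 = 0  (should be 0).
Check: (v - proj_W(v)) · u_2 = 0  (should be 0).
Result: proj_W(v) = (939/481, -1089/481, 2103/481, -538/481).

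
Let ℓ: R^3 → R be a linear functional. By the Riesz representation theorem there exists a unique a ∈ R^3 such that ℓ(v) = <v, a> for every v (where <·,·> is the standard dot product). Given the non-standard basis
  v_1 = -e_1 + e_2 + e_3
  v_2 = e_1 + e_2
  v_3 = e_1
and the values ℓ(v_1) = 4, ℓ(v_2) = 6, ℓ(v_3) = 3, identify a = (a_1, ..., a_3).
a = (3, 3, 4)

Write a = (a_1, ..., a_3) in the standard basis. For each basis vector v_i, ℓ(v_i) = <v_i, a> is a linear equation in the a_j's. Collect the n equations into a matrix system V a = ℓ, where row i of V is v_i (expressed in the standard basis). Since V is invertible (lower-triangular with 1s on the diagonal, up to permutation), solve by back-substitution:
  V =
[[-1, 1, 1],
 [1, 1, 0],
 [1, 0, 0]]
  V a = (4, 6, 3)
Solving gives a = (3, 3, 4).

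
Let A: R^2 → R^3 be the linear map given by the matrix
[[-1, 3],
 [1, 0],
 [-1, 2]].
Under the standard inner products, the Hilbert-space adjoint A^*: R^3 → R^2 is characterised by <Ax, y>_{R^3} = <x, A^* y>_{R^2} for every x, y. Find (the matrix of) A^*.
A^* = A^T =
[[-1, 1, -1],
 [3, 0, 2]]

For real matrices with standard dot products, the defining identity <Ax, y> = <x, A^* y> gives (Ax)^T y = x^T (A^*) y, i.e. x^T A^T y = x^T (A^*) y. Since this holds for all x, y, we must have A^* = A^T. Therefore
A^* =
[[-1, 1, -1],
 [3, 0, 2]].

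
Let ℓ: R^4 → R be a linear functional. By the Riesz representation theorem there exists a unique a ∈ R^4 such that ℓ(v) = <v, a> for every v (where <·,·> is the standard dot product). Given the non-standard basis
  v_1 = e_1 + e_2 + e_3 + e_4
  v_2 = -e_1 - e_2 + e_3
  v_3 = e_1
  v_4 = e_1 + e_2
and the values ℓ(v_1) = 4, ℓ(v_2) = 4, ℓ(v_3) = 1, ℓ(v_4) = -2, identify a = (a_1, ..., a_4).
a = (1, -3, 2, 4)

Write a = (a_1, ..., a_4) in the standard basis. For each basis vector v_i, ℓ(v_i) = <v_i, a> is a linear equation in the a_j's. Collect the n equations into a matrix system V a = ℓ, where row i of V is v_i (expressed in the standard basis). Since V is invertible (lower-triangular with 1s on the diagonal, up to permutation), solve by back-substitution:
  V =
[[1, 1, 1, 1],
 [-1, -1, 1, 0],
 [1, 0, 0, 0],
 [1, 1, 0, 0]]
  V a = (4, 4, 1, -2)
Solving gives a = (1, -3, 2, 4).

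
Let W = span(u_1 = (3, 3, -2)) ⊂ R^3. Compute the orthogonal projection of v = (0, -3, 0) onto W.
proj_W(v) = (-27/22, -27/22, 9/11)

Set up U = [u_1 | ... | u_1] ∈ R^(3×1). The projector onto W = col(U) is P = U (U^T U)^(-1) U^T.
Compute U^T U =
  [22],
and U^T v = (-9).
Solve U^T U · c = U^T v for the coefficients: c = (-9/22). The projection is proj_W(v) = U c.
Check: (v - proj_W(v)) · u_1 = 0  (should be 0).
Result: proj_W(v) = (-27/22, -27/22, 9/11).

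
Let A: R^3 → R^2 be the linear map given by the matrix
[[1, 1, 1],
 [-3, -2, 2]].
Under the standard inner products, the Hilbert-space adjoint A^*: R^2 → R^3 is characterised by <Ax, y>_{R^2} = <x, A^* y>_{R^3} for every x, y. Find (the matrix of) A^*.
A^* = A^T =
[[1, -3],
 [1, -2],
 [1, 2]]

For real matrices with standard dot products, the defining identity <Ax, y> = <x, A^* y> gives (Ax)^T y = x^T (A^*) y, i.e. x^T A^T y = x^T (A^*) y. Since this holds for all x, y, we must have A^* = A^T. Therefore
A^* =
[[1, -3],
 [1, -2],
 [1, 2]].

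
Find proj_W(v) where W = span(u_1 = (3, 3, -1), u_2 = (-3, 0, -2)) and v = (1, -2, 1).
proj_W(v) = (6/11, -29/22, 37/22)

Set up U = [u_1 | ... | u_2] ∈ R^(3×2). The projector onto W = col(U) is P = U (U^T U)^(-1) U^T.
Compute U^T U =
  [19, -7]
  [-7, 13],
and U^T v = (-4, -5).
Solve U^T U · c = U^T v for the coefficients: c = (-29/66, -41/66). The projection is proj_W(v) = U c.
Check: (v - proj_W(v)) · u_1 = 0  (should be 0).
Check: (v - proj_W(v)) · u_2 = 0  (should be 0).
Result: proj_W(v) = (6/11, -29/22, 37/22).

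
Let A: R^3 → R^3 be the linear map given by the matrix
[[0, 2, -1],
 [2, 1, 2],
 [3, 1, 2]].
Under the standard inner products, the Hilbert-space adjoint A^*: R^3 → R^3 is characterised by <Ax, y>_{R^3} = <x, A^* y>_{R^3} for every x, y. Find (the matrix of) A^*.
A^* = A^T =
[[0, 2, 3],
 [2, 1, 1],
 [-1, 2, 2]]

For real matrices with standard dot products, the defining identity <Ax, y> = <x, A^* y> gives (Ax)^T y = x^T (A^*) y, i.e. x^T A^T y = x^T (A^*) y. Since this holds for all x, y, we must have A^* = A^T. Therefore
A^* =
[[0, 2, 3],
 [2, 1, 1],
 [-1, 2, 2]].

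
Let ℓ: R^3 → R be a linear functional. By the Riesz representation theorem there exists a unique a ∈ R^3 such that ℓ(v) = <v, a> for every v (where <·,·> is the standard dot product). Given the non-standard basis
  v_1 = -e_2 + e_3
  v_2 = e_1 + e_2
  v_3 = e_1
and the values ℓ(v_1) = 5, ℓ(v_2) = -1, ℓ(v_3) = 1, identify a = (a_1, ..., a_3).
a = (1, -2, 3)

Write a = (a_1, ..., a_3) in the standard basis. For each basis vector v_i, ℓ(v_i) = <v_i, a> is a linear equation in the a_j's. Collect the n equations into a matrix system V a = ℓ, where row i of V is v_i (expressed in the standard basis). Since V is invertible (lower-triangular with 1s on the diagonal, up to permutation), solve by back-substitution:
  V =
[[0, -1, 1],
 [1, 1, 0],
 [1, 0, 0]]
  V a = (5, -1, 1)
Solving gives a = (1, -2, 3).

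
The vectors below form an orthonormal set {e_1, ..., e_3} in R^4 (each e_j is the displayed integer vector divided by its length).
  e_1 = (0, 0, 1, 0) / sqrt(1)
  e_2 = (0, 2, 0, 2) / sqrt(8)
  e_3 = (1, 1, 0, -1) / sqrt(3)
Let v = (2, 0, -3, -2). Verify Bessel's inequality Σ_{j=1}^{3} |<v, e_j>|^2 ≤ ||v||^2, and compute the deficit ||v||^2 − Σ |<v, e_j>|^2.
Σ |<v, e_j>|^2 = 49/3; ||v||^2 = 17; deficit = 2/3

Write each e_j = u_j / sqrt(<u_j, u_j>) where u_j is the displayed integer vector. Then <v, e_j> = <v, u_j> / sqrt(<u_j, u_j>), so |<v, e_j>|^2 = <v, u_j>^2 / <u_j, u_j>.
Coefficients: <v, e_1> = -3/sqrt(1), <v, e_2> = -4/sqrt(8), <v, e_3> = 4/sqrt(3).
Square and sum: Σ |<v, e_j>|^2 = 49/3.
Compute ||v||^2 = v·v = 17.
Deficit = 17 − 49/3 = 2/3 ≥ 0, confirming Bessel's inequality. (The deficit equals ||v − Σ <v,e_j> e_j||^2, the squared distance from v to span{e_j}.)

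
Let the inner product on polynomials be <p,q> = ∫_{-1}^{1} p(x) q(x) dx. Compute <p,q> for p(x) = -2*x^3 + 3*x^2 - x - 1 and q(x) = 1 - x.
<p,q> = 22/15

Expand the product: p(x)·q(x) = 2*x^4 - 5*x^3 + 4*x^2 - 1.
∫_{-1}^{1} of each monomial x^k gives [2/(k+1) if k even, 0 if k odd]. Integrating term-by-term (or equivalently evaluating the antiderivative F(x) = 2*x^5/5 - 5*x^4/4 + 4*x^3/3 - x at the endpoints):
  F(1) − F(−1) = -31/60 − (-119/60) = 22/15.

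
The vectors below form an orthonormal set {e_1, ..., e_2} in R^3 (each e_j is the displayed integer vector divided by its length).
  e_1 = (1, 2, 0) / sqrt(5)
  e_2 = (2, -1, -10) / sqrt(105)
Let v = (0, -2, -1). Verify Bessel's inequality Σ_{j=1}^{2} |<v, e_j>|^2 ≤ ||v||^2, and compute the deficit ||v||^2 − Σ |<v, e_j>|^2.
Σ |<v, e_j>|^2 = 32/7; ||v||^2 = 5; deficit = 3/7

Write each e_j = u_j / sqrt(<u_j, u_j>) where u_j is the displayed integer vector. Then <v, e_j> = <v, u_j> / sqrt(<u_j, u_j>), so |<v, e_j>|^2 = <v, u_j>^2 / <u_j, u_j>.
Coefficients: <v, e_1> = -4/sqrt(5), <v, e_2> = 12/sqrt(105).
Square and sum: Σ |<v, e_j>|^2 = 32/7.
Compute ||v||^2 = v·v = 5.
Deficit = 5 − 32/7 = 3/7 ≥ 0, confirming Bessel's inequality. (The deficit equals ||v − Σ <v,e_j> e_j||^2, the squared distance from v to span{e_j}.)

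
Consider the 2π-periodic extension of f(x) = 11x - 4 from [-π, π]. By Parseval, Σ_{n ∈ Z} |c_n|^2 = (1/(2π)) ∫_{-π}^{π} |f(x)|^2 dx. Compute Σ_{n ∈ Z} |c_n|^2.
Σ |c_n|^2 = 121π^2/3 + 16

Expand and integrate term by term over [-π, π]:
  ∫ (11x)^2 dx = 121·(2π^3/3); ∫ 2·11·(-4)·x dx = 0 (odd integrand); ∫ (-4)^2 dx = 16·2π.
So (1/(2π)) ∫_{-π}^{π} (11x - 4)^2 dx = 121π^2/3 + 16 = 121π^2/3 + 16.
Parseval ⇒ Σ |c_n|^2 = 121π^2/3 + 16.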